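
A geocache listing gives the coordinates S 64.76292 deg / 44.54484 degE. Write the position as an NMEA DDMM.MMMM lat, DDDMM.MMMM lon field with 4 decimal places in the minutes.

Latitude: 64° + 0.762920 × 60 = 64° 45.775200′
Longitude: minutes = (44.544840 − 44) × 60 = 32.690400

6445.7752,S / 04432.6904,E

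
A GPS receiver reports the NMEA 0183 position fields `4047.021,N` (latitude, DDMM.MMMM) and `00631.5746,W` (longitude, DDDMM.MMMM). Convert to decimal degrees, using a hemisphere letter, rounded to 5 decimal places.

φ: split at 2 digits → 40° and 47.021′; 40 + 47.021/60 = 40.783683
λ: degrees = first 3 digits = 6, minutes = 31.5746; 6 + 31.5746/60 = 6.526243

40.78368° N, 6.52624° W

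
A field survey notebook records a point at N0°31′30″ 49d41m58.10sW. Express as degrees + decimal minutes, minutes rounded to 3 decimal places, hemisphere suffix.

0° 31.500′ N, 49° 41.968′ W

Lat: 31 + 30/60 = 31.50000′
Lon: seconds/60 = 0.96833; minutes = 41 + 0.96833 = 41.96833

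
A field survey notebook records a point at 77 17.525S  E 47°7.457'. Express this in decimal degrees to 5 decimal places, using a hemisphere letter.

77.29208° S, 47.12428° E

φ: 17.525′ = 0.292083°; total 77.292083
λ: 7.457′ = 0.124283°; total 47.124283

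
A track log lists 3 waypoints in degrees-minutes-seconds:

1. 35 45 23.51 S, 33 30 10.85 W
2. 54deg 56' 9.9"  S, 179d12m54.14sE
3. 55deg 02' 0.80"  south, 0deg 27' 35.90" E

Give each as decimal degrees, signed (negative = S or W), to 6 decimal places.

1. -35.756531, -33.503014
2. -54.936083, 179.215039
3. -55.033556, 0.459972

Point 1:
  Lat: 35 + 45/60 + 23.51/3600 = 35.7565306
  S → negative
  Lon: 30′ + 10.85″ = 30.18083′; 33 + 30.18083/60 = 33.5030139
  W → negative
Point 2:
  Latitude: 54° + 56/60 + 9.9/3600 = 54 + 0.933333 + 0.002750 = 54.9360833
  hemisphere S, so the sign is −
  Lon: 12′ + 54.14″ = 12.90233′; 179 + 12.90233/60 = 179.2150389
  E ⇒ keep positive
Point 3:
  Latitude: 2′ + 0.8″ = 2.01333′; 55 + 2.01333/60 = 55.0335556
  S ⇒ negate
  λ: 0 + 27/60 + 35.9/3600 = 0.4599722
  E → positive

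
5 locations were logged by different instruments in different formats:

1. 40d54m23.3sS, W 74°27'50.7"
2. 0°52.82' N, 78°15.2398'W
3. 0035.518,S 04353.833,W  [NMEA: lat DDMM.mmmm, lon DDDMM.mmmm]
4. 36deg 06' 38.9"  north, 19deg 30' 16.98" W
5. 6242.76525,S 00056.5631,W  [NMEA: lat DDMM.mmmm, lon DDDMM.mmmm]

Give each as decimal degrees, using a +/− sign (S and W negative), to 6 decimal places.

Point 1:
  Lat: 54′ + 23.3″ = 54.38833′; 40 + 54.38833/60 = 40.9064722
  S → negative
  Lon: 74 + 27/60 + 50.7/3600 = 74.4640833
  W ⇒ negate
Point 2:
  Lat: 0 + 52.82/60 = 0.8803333
  N → positive
  λ: 15.2398′ = 0.253997°; total 78.2539967
  W → negative
Point 3:
  φ: degrees = first 2 digits = 0, minutes = 35.518; 0 + 35.518/60 = 0.5919667
  hemisphere S, so the sign is −
  Lon: split at 3 digits → 043° and 53.833′; 43 + 53.833/60 = 43.8972167
  hemisphere W, so the sign is −
Point 4:
  φ: 36 + 6/60 + 38.9/3600 = 36.1108056
  N → positive
  Lon: 19° + 30/60 + 16.98/3600 = 19 + 0.500000 + 0.004717 = 19.5047167
  W ⇒ negate
Point 5:
  Latitude: split at 2 digits → 62° and 42.76525′; 62 + 42.76525/60 = 62.7127542
  S ⇒ negate
  Longitude: degrees = first 3 digits = 0, minutes = 56.5631; 0 + 56.5631/60 = 0.9427183
  hemisphere W, so the sign is −

1. -40.906472, -74.464083
2. 0.880333, -78.253997
3. -0.591967, -43.897217
4. 36.110806, -19.504717
5. -62.712754, -0.942718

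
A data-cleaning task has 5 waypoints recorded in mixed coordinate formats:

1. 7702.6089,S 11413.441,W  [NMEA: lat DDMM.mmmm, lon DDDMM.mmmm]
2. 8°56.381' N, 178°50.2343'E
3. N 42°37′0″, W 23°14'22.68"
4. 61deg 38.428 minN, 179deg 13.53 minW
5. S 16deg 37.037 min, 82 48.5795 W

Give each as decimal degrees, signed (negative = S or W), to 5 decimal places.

1. -77.04348, -114.22402
2. 8.93968, 178.83724
3. 42.61667, -23.23963
4. 61.64047, -179.22550
5. -16.61728, -82.80966

Point 1:
  Latitude: split at 2 digits → 77° and 2.6089′; 77 + 2.6089/60 = 77.043482
  S ⇒ negate
  Longitude: split at 3 digits → 114° and 13.441′; 114 + 13.441/60 = 114.224017
  hemisphere W, so the sign is −
Point 2:
  Lat: 56.381′ = 0.939683°; total 8.939683
  N ⇒ keep positive
  λ: 50.2343′ = 0.837238°; total 178.837238
  E → positive
Point 3:
  Latitude: 42° + 37/60 + 0/3600 = 42 + 0.616667 + 0.000000 = 42.616667
  N ⇒ keep positive
  Longitude: 14′ + 22.68″ = 14.37800′; 23 + 14.37800/60 = 23.239633
  W → negative
Point 4:
  Lat: 61 + 38.428/60 = 61.640467
  N ⇒ keep positive
  Longitude: 179 + 13.53/60 = 179.225500
  W ⇒ negate
Point 5:
  φ: 37.037′ = 0.617283°; total 16.617283
  hemisphere S, so the sign is −
  Lon: 48.5795′ = 0.809658°; total 82.809658
  W → negative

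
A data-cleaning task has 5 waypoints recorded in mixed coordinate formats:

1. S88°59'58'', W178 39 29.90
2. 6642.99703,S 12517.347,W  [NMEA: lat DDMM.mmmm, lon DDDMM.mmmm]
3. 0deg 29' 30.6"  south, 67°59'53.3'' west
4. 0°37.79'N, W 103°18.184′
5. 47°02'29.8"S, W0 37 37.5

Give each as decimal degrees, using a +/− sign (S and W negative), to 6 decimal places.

Point 1:
  Latitude: 88 + 59/60 + 58/3600 = 88.9994444
  S → negative
  Lon: 178 + 39/60 + 29.9/3600 = 178.6583056
  W ⇒ negate
Point 2:
  Latitude: split at 2 digits → 66° and 42.99703′; 66 + 42.99703/60 = 66.7166172
  S ⇒ negate
  λ: split at 3 digits → 125° and 17.347′; 125 + 17.347/60 = 125.2891167
  hemisphere W, so the sign is −
Point 3:
  Lat: 29′ + 30.6″ = 29.51000′; 0 + 29.51000/60 = 0.4918333
  S → negative
  Longitude: 67° + 59/60 + 53.3/3600 = 67 + 0.983333 + 0.014806 = 67.9981389
  hemisphere W, so the sign is −
Point 4:
  Latitude: 37.79′ = 0.629833°; total 0.6298333
  N → positive
  Lon: 18.184′ = 0.303067°; total 103.3030667
  W → negative
Point 5:
  Latitude: 47° + 2/60 + 29.8/3600 = 47 + 0.033333 + 0.008278 = 47.0416111
  hemisphere S, so the sign is −
  Lon: 37′ + 37.5″ = 37.62500′; 0 + 37.62500/60 = 0.6270833
  W ⇒ negate

1. -88.999444, -178.658306
2. -66.716617, -125.289117
3. -0.491833, -67.998139
4. 0.629833, -103.303067
5. -47.041611, -0.627083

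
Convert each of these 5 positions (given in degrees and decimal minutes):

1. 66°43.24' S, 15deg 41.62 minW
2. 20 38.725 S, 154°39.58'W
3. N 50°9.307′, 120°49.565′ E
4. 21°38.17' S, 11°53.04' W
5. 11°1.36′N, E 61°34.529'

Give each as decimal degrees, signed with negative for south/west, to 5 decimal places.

1. -66.72067, -15.69367
2. -20.64542, -154.65967
3. 50.15512, 120.82608
4. -21.63617, -11.88400
5. 11.02267, 61.57548

Point 1:
  φ: 66 + 43.24/60 = 66.720667
  S → negative
  Longitude: 41.62′ = 0.693667°; total 15.693667
  W → negative
Point 2:
  Latitude: 38.725′ = 0.645417°; total 20.645417
  S → negative
  Longitude: 39.58′ = 0.659667°; total 154.659667
  W ⇒ negate
Point 3:
  Latitude: 9.307′ = 0.155117°; total 50.155117
  N → positive
  Longitude: 120 + 49.565/60 = 120.826083
  E → positive
Point 4:
  Latitude: 38.17′ = 0.636167°; total 21.636167
  S → negative
  λ: 11 + 53.04/60 = 11.884000
  W ⇒ negate
Point 5:
  Lat: 11 + 1.36/60 = 11.022667
  N → positive
  Lon: 34.529′ = 0.575483°; total 61.575483
  E → positive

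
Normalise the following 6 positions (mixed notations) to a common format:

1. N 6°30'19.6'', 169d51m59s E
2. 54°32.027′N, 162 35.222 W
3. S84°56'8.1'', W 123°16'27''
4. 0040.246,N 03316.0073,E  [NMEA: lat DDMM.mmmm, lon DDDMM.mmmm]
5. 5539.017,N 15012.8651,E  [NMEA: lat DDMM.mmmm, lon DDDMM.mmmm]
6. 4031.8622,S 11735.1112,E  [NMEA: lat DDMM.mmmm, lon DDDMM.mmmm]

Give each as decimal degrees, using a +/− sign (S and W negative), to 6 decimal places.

Point 1:
  Latitude: 30′ + 19.6″ = 30.32667′; 6 + 30.32667/60 = 6.5054444
  N ⇒ keep positive
  λ: 169° + 51/60 + 59/3600 = 169 + 0.850000 + 0.016389 = 169.8663889
  E ⇒ keep positive
Point 2:
  Latitude: 32.027′ = 0.533783°; total 54.5337833
  N → positive
  λ: 162 + 35.222/60 = 162.5870333
  hemisphere W, so the sign is −
Point 3:
  Latitude: 84° + 56/60 + 8.1/3600 = 84 + 0.933333 + 0.002250 = 84.9355833
  hemisphere S, so the sign is −
  Lon: 123 + 16/60 + 27/3600 = 123.2741667
  hemisphere W, so the sign is −
Point 4:
  Lat: split at 2 digits → 00° and 40.246′; 0 + 40.246/60 = 0.6707667
  N ⇒ keep positive
  Lon: degrees = first 3 digits = 33, minutes = 16.0073; 33 + 16.0073/60 = 33.2667883
  E ⇒ keep positive
Point 5:
  Lat: degrees = first 2 digits = 55, minutes = 39.017; 55 + 39.017/60 = 55.6502833
  N → positive
  Longitude: split at 3 digits → 150° and 12.8651′; 150 + 12.8651/60 = 150.2144183
  E → positive
Point 6:
  Lat: split at 2 digits → 40° and 31.8622′; 40 + 31.8622/60 = 40.5310367
  S → negative
  Lon: degrees = first 3 digits = 117, minutes = 35.1112; 117 + 35.1112/60 = 117.5851867
  E ⇒ keep positive

1. 6.505444, 169.866389
2. 54.533783, -162.587033
3. -84.935583, -123.274167
4. 0.670767, 33.266788
5. 55.650283, 150.214418
6. -40.531037, 117.585187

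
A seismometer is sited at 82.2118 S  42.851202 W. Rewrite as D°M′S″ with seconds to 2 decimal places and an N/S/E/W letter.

Lat: whole degrees 82; 12.70800′ → 12′ and 42.4800″
Lon: whole degrees 42; 51.07212′ → 51′ and 4.3272″

82°12′42.48″ S, 42°51′4.33″ W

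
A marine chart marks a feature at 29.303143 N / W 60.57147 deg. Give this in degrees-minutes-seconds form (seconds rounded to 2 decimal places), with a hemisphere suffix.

φ: 0.303143 × 60 = 18.18858′ → 18′, remainder × 60 = 11.3148″
λ: 0.571470° → 34.28820′; 0.28820 × 60 = 17.2920″

29°18′11.31″ N, 60°34′17.29″ W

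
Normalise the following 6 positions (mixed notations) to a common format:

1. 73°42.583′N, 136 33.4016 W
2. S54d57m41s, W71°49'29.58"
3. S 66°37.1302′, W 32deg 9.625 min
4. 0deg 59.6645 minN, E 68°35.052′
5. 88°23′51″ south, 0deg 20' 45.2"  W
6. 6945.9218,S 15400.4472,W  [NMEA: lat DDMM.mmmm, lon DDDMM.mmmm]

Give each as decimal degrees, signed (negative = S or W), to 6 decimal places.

Point 1:
  φ: 42.583′ = 0.709717°; total 73.7097167
  N → positive
  Lon: 136 + 33.4016/60 = 136.5566933
  W ⇒ negate
Point 2:
  φ: 54° + 57/60 + 41/3600 = 54 + 0.950000 + 0.011389 = 54.9613889
  hemisphere S, so the sign is −
  λ: 71 + 49/60 + 29.58/3600 = 71.8248833
  W ⇒ negate
Point 3:
  Lat: 37.1302′ = 0.618837°; total 66.6188367
  S ⇒ negate
  Lon: 9.625′ = 0.160417°; total 32.1604167
  W ⇒ negate
Point 4:
  Lat: 0 + 59.6645/60 = 0.9944083
  N ⇒ keep positive
  Lon: 68 + 35.052/60 = 68.5842000
  E → positive
Point 5:
  φ: 23′ + 51″ = 23.85000′; 88 + 23.85000/60 = 88.3975000
  S ⇒ negate
  Longitude: 0° + 20/60 + 45.2/3600 = 0 + 0.333333 + 0.012556 = 0.3458889
  W ⇒ negate
Point 6:
  Latitude: degrees = first 2 digits = 69, minutes = 45.9218; 69 + 45.9218/60 = 69.7653633
  S ⇒ negate
  λ: degrees = first 3 digits = 154, minutes = 0.4472; 154 + 0.4472/60 = 154.0074533
  W ⇒ negate

1. 73.709717, -136.556693
2. -54.961389, -71.824883
3. -66.618837, -32.160417
4. 0.994408, 68.584200
5. -88.397500, -0.345889
6. -69.765363, -154.007453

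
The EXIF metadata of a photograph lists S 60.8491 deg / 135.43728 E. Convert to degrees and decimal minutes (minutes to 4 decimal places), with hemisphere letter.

60° 50.9460′ S, 135° 26.2368′ E

Lat: 60° + 0.849100 × 60 = 60° 50.946000′
Longitude: minutes = (135.437280 − 135) × 60 = 26.236800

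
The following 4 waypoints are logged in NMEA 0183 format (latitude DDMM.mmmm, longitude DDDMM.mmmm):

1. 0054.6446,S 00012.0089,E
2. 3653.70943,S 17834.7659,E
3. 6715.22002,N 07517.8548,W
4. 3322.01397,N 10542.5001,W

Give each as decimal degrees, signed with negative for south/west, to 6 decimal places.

1. -0.910743, 0.200148
2. -36.895157, 178.579432
3. 67.253667, -75.297580
4. 33.366900, -105.708335

Point 1:
  Latitude: split at 2 digits → 00° and 54.6446′; 0 + 54.6446/60 = 0.9107433
  hemisphere S, so the sign is −
  Lon: split at 3 digits → 000° and 12.0089′; 0 + 12.0089/60 = 0.2001483
  E ⇒ keep positive
Point 2:
  Lat: degrees = first 2 digits = 36, minutes = 53.70943; 36 + 53.70943/60 = 36.8951572
  S → negative
  λ: split at 3 digits → 178° and 34.7659′; 178 + 34.7659/60 = 178.5794317
  E → positive
Point 3:
  Lat: split at 2 digits → 67° and 15.22002′; 67 + 15.22002/60 = 67.2536670
  N → positive
  Lon: split at 3 digits → 075° and 17.8548′; 75 + 17.8548/60 = 75.2975800
  hemisphere W, so the sign is −
Point 4:
  Latitude: split at 2 digits → 33° and 22.01397′; 33 + 22.01397/60 = 33.3668995
  N → positive
  Longitude: split at 3 digits → 105° and 42.5001′; 105 + 42.5001/60 = 105.7083350
  W → negative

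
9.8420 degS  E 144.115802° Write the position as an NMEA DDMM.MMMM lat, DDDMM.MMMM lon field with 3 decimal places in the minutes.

Latitude: minutes = (9.842000 − 9) × 60 = 50.52000
Lon: 144° + 0.115802 × 60 = 144° 6.94812′

0950.520,S / 14406.948,E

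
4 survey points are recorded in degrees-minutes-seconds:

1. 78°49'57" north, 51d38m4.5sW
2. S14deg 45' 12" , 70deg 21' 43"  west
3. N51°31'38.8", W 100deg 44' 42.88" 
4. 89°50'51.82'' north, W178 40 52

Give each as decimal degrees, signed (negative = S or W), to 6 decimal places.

Point 1:
  φ: 49′ + 57″ = 49.95000′; 78 + 49.95000/60 = 78.8325000
  N ⇒ keep positive
  λ: 38′ + 4.5″ = 38.07500′; 51 + 38.07500/60 = 51.6345833
  W → negative
Point 2:
  Latitude: 45′ + 12″ = 45.20000′; 14 + 45.20000/60 = 14.7533333
  hemisphere S, so the sign is −
  λ: 70 + 21/60 + 43/3600 = 70.3619444
  W → negative
Point 3:
  φ: 51 + 31/60 + 38.8/3600 = 51.5274444
  N ⇒ keep positive
  λ: 100° + 44/60 + 42.88/3600 = 100 + 0.733333 + 0.011911 = 100.7452444
  hemisphere W, so the sign is −
Point 4:
  φ: 89° + 50/60 + 51.82/3600 = 89 + 0.833333 + 0.014394 = 89.8477278
  N → positive
  Longitude: 40′ + 52″ = 40.86667′; 178 + 40.86667/60 = 178.6811111
  W → negative

1. 78.832500, -51.634583
2. -14.753333, -70.361944
3. 51.527444, -100.745244
4. 89.847728, -178.681111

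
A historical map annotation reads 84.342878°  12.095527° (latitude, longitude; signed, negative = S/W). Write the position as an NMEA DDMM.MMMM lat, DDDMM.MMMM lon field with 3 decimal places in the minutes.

8420.573,N / 01205.732,E

Lat: minutes = (84.342878 − 84) × 60 = 20.57268
Longitude: fractional part 0.095527 → 5.73162 minutes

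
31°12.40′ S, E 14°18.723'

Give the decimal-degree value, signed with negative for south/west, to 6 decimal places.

-31.206667, 14.312050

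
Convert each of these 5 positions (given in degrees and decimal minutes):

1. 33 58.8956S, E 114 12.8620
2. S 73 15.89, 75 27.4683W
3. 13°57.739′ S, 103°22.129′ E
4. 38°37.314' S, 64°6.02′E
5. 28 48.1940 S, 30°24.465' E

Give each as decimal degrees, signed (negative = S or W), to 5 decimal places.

Point 1:
  Latitude: 58.8956′ = 0.981593°; total 33.981593
  S → negative
  Lon: 12.862′ = 0.214367°; total 114.214367
  E → positive
Point 2:
  φ: 73 + 15.89/60 = 73.264833
  hemisphere S, so the sign is −
  λ: 27.4683′ = 0.457805°; total 75.457805
  hemisphere W, so the sign is −
Point 3:
  φ: 13 + 57.739/60 = 13.962317
  hemisphere S, so the sign is −
  Lon: 103 + 22.129/60 = 103.368817
  E → positive
Point 4:
  Lat: 38 + 37.314/60 = 38.621900
  S ⇒ negate
  λ: 64 + 6.02/60 = 64.100333
  E → positive
Point 5:
  φ: 28 + 48.194/60 = 28.803233
  hemisphere S, so the sign is −
  Longitude: 30 + 24.465/60 = 30.407750
  E → positive

1. -33.98159, 114.21437
2. -73.26483, -75.45781
3. -13.96232, 103.36882
4. -38.62190, 64.10033
5. -28.80323, 30.40775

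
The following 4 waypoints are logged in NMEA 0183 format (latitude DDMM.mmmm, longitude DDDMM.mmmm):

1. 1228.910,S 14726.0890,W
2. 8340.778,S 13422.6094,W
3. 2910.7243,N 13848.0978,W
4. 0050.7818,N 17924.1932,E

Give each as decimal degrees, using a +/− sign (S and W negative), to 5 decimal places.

1. -12.48183, -147.43482
2. -83.67963, -134.37682
3. 29.17874, -138.80163
4. 0.84636, 179.40322

Point 1:
  Latitude: degrees = first 2 digits = 12, minutes = 28.91; 12 + 28.91/60 = 12.481833
  hemisphere S, so the sign is −
  λ: degrees = first 3 digits = 147, minutes = 26.089; 147 + 26.089/60 = 147.434817
  W → negative
Point 2:
  φ: degrees = first 2 digits = 83, minutes = 40.778; 83 + 40.778/60 = 83.679633
  hemisphere S, so the sign is −
  Lon: split at 3 digits → 134° and 22.6094′; 134 + 22.6094/60 = 134.376823
  W → negative
Point 3:
  Latitude: split at 2 digits → 29° and 10.7243′; 29 + 10.7243/60 = 29.178738
  N → positive
  Lon: split at 3 digits → 138° and 48.0978′; 138 + 48.0978/60 = 138.801630
  hemisphere W, so the sign is −
Point 4:
  Latitude: degrees = first 2 digits = 0, minutes = 50.7818; 0 + 50.7818/60 = 0.846363
  N → positive
  Longitude: split at 3 digits → 179° and 24.1932′; 179 + 24.1932/60 = 179.403220
  E → positive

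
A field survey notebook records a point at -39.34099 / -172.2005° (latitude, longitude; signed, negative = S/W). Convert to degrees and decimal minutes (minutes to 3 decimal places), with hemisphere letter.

Latitude is negative → S; |value| = 39.340990
φ: 39° + 0.340990 × 60 = 39° 20.45940′
Longitude is negative → W; |value| = 172.200500
λ: 172° + 0.200500 × 60 = 172° 12.03000′

39° 20.459′ S, 172° 12.030′ W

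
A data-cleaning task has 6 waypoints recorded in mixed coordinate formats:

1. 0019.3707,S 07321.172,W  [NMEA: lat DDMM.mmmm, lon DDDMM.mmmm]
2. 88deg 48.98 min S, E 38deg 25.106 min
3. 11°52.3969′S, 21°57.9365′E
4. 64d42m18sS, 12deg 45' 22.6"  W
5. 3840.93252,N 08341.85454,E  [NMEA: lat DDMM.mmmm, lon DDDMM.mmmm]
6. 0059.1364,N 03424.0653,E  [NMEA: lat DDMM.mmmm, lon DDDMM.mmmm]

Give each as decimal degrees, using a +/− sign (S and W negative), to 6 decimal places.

Point 1:
  Latitude: degrees = first 2 digits = 0, minutes = 19.3707; 0 + 19.3707/60 = 0.3228450
  S → negative
  Lon: degrees = first 3 digits = 73, minutes = 21.172; 73 + 21.172/60 = 73.3528667
  W ⇒ negate
Point 2:
  Lat: 48.98′ = 0.816333°; total 88.8163333
  hemisphere S, so the sign is −
  Longitude: 38 + 25.106/60 = 38.4184333
  E ⇒ keep positive
Point 3:
  Lat: 52.3969′ = 0.873282°; total 11.8732817
  S → negative
  Lon: 21 + 57.9365/60 = 21.9656083
  E → positive
Point 4:
  φ: 64 + 42/60 + 18/3600 = 64.7050000
  hemisphere S, so the sign is −
  Longitude: 12° + 45/60 + 22.6/3600 = 12 + 0.750000 + 0.006278 = 12.7562778
  hemisphere W, so the sign is −
Point 5:
  Lat: split at 2 digits → 38° and 40.93252′; 38 + 40.93252/60 = 38.6822087
  N → positive
  Lon: split at 3 digits → 083° and 41.85454′; 83 + 41.85454/60 = 83.6975757
  E ⇒ keep positive
Point 6:
  Lat: split at 2 digits → 00° and 59.1364′; 0 + 59.1364/60 = 0.9856067
  N ⇒ keep positive
  λ: split at 3 digits → 034° and 24.0653′; 34 + 24.0653/60 = 34.4010883
  E → positive

1. -0.322845, -73.352867
2. -88.816333, 38.418433
3. -11.873282, 21.965608
4. -64.705000, -12.756278
5. 38.682209, 83.697576
6. 0.985607, 34.401088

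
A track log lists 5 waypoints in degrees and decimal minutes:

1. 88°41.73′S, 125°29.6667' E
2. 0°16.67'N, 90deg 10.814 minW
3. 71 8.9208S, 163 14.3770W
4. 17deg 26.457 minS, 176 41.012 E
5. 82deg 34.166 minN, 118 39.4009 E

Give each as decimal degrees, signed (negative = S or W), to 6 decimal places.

Point 1:
  φ: 88 + 41.73/60 = 88.6955000
  S → negative
  λ: 29.6667′ = 0.494445°; total 125.4944450
  E → positive
Point 2:
  Lat: 0 + 16.67/60 = 0.2778333
  N → positive
  λ: 10.814′ = 0.180233°; total 90.1802333
  W → negative
Point 3:
  Lat: 71 + 8.9208/60 = 71.1486800
  S → negative
  Longitude: 14.377′ = 0.239617°; total 163.2396167
  W ⇒ negate
Point 4:
  Latitude: 26.457′ = 0.440950°; total 17.4409500
  S → negative
  λ: 176 + 41.012/60 = 176.6835333
  E → positive
Point 5:
  Lat: 82 + 34.166/60 = 82.5694333
  N → positive
  Lon: 118 + 39.4009/60 = 118.6566817
  E → positive

1. -88.695500, 125.494445
2. 0.277833, -90.180233
3. -71.148680, -163.239617
4. -17.440950, 176.683533
5. 82.569433, 118.656682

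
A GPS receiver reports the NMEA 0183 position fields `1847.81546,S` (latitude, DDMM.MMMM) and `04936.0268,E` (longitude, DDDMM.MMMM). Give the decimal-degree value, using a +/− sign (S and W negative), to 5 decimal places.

-18.79692, 49.60045

Lat: split at 2 digits → 18° and 47.81546′; 18 + 47.81546/60 = 18.796924
S ⇒ negate
Lon: split at 3 digits → 049° and 36.0268′; 49 + 36.0268/60 = 49.600447
E → positive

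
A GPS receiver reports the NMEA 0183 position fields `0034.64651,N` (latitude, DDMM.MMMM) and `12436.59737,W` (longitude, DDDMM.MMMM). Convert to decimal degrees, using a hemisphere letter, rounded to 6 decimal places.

0.577442° N, 124.609956° W

φ: degrees = first 2 digits = 0, minutes = 34.64651; 0 + 34.64651/60 = 0.5774418
λ: degrees = first 3 digits = 124, minutes = 36.59737; 124 + 36.59737/60 = 124.6099562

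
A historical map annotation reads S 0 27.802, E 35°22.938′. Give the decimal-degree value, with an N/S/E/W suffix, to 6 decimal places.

0.463367° S, 35.382300° E

Latitude: 27.802′ = 0.463367°; total 0.4633667
Lon: 35 + 22.938/60 = 35.3823000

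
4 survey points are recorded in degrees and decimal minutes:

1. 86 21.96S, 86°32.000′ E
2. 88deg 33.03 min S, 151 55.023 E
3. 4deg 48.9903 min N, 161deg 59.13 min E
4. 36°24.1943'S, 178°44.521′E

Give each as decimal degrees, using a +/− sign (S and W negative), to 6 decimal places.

Point 1:
  Lat: 21.96′ = 0.366000°; total 86.3660000
  S ⇒ negate
  λ: 86 + 32/60 = 86.5333333
  E ⇒ keep positive
Point 2:
  φ: 33.03′ = 0.550500°; total 88.5505000
  S → negative
  Lon: 151 + 55.023/60 = 151.9170500
  E ⇒ keep positive
Point 3:
  Latitude: 4 + 48.9903/60 = 4.8165050
  N → positive
  λ: 59.13′ = 0.985500°; total 161.9855000
  E ⇒ keep positive
Point 4:
  φ: 36 + 24.1943/60 = 36.4032383
  hemisphere S, so the sign is −
  Longitude: 44.521′ = 0.742017°; total 178.7420167
  E → positive

1. -86.366000, 86.533333
2. -88.550500, 151.917050
3. 4.816505, 161.985500
4. -36.403238, 178.742017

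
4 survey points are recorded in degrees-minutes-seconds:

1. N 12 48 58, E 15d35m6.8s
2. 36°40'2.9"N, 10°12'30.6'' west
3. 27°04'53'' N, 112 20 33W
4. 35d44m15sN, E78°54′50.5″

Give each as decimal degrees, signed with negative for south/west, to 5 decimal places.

1. 12.81611, 15.58522
2. 36.66747, -10.20850
3. 27.08139, -112.34250
4. 35.73750, 78.91403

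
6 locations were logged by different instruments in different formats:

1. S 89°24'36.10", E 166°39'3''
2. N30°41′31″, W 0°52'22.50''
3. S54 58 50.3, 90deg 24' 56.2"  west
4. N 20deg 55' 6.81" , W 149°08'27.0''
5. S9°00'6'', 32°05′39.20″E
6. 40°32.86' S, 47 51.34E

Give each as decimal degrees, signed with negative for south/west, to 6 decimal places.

1. -89.410028, 166.650833
2. 30.691944, -0.872917
3. -54.980639, -90.415611
4. 20.918558, -149.140833
5. -9.001667, 32.094222
6. -40.547667, 47.855667

Point 1:
  φ: 89° + 24/60 + 36.1/3600 = 89 + 0.400000 + 0.010028 = 89.4100278
  S → negative
  Longitude: 166 + 39/60 + 3/3600 = 166.6508333
  E ⇒ keep positive
Point 2:
  Lat: 30 + 41/60 + 31/3600 = 30.6919444
  N → positive
  Lon: 0 + 52/60 + 22.5/3600 = 0.8729167
  hemisphere W, so the sign is −
Point 3:
  φ: 58′ + 50.3″ = 58.83833′; 54 + 58.83833/60 = 54.9806389
  S ⇒ negate
  Longitude: 90 + 24/60 + 56.2/3600 = 90.4156111
  W ⇒ negate
Point 4:
  Latitude: 20 + 55/60 + 6.81/3600 = 20.9185583
  N ⇒ keep positive
  Longitude: 149° + 8/60 + 27/3600 = 149 + 0.133333 + 0.007500 = 149.1408333
  W → negative
Point 5:
  Lat: 0′ + 6″ = 0.10000′; 9 + 0.10000/60 = 9.0016667
  S → negative
  Lon: 32° + 5/60 + 39.2/3600 = 32 + 0.083333 + 0.010889 = 32.0942222
  E → positive
Point 6:
  Latitude: 32.86′ = 0.547667°; total 40.5476667
  S → negative
  λ: 51.34′ = 0.855667°; total 47.8556667
  E ⇒ keep positive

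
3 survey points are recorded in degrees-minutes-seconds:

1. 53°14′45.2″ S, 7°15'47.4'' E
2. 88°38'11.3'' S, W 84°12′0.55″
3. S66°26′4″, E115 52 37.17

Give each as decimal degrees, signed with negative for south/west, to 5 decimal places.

Point 1:
  Latitude: 53° + 14/60 + 45.2/3600 = 53 + 0.233333 + 0.012556 = 53.245889
  S → negative
  Lon: 7 + 15/60 + 47.4/3600 = 7.263167
  E → positive
Point 2:
  φ: 88 + 38/60 + 11.3/3600 = 88.636472
  S → negative
  Lon: 84° + 12/60 + 0.55/3600 = 84 + 0.200000 + 0.000153 = 84.200153
  hemisphere W, so the sign is −
Point 3:
  Lat: 66° + 26/60 + 4/3600 = 66 + 0.433333 + 0.001111 = 66.434444
  S → negative
  λ: 52′ + 37.17″ = 52.61950′; 115 + 52.61950/60 = 115.876992
  E → positive

1. -53.24589, 7.26317
2. -88.63647, -84.20015
3. -66.43444, 115.87699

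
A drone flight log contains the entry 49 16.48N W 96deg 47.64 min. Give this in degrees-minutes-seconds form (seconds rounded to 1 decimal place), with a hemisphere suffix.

49°16′28.8″ N, 96°47′38.4″ W

Lat: fractional minutes 0.48000 × 60 = 28.800″
λ: fractional minutes 0.64000 × 60 = 38.400″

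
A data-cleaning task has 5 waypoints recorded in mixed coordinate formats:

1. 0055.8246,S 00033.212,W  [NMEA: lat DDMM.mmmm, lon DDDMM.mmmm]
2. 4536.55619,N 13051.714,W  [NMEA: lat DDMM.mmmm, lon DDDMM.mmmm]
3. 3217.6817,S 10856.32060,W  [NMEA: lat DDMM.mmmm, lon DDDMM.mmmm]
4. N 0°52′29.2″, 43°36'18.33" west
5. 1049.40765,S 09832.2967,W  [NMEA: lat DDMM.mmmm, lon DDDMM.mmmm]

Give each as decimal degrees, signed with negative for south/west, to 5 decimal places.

1. -0.93041, -0.55353
2. 45.60927, -130.86190
3. -32.29470, -108.93868
4. 0.87478, -43.60509
5. -10.82346, -98.53828

Point 1:
  Lat: degrees = first 2 digits = 0, minutes = 55.8246; 0 + 55.8246/60 = 0.930410
  S → negative
  Lon: split at 3 digits → 000° and 33.212′; 0 + 33.212/60 = 0.553533
  W ⇒ negate
Point 2:
  Lat: degrees = first 2 digits = 45, minutes = 36.55619; 45 + 36.55619/60 = 45.609270
  N ⇒ keep positive
  Longitude: degrees = first 3 digits = 130, minutes = 51.714; 130 + 51.714/60 = 130.861900
  hemisphere W, so the sign is −
Point 3:
  φ: degrees = first 2 digits = 32, minutes = 17.6817; 32 + 17.6817/60 = 32.294695
  S ⇒ negate
  Longitude: split at 3 digits → 108° and 56.3206′; 108 + 56.3206/60 = 108.938677
  W → negative
Point 4:
  Latitude: 0° + 52/60 + 29.2/3600 = 0 + 0.866667 + 0.008111 = 0.874778
  N → positive
  Longitude: 36′ + 18.33″ = 36.30550′; 43 + 36.30550/60 = 43.605092
  W ⇒ negate
Point 5:
  Lat: split at 2 digits → 10° and 49.40765′; 10 + 49.40765/60 = 10.823461
  S → negative
  Lon: degrees = first 3 digits = 98, minutes = 32.2967; 98 + 32.2967/60 = 98.538278
  W ⇒ negate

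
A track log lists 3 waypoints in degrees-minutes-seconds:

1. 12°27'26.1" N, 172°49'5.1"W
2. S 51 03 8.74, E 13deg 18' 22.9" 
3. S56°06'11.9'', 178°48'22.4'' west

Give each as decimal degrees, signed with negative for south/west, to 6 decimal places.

1. 12.457250, -172.818083
2. -51.052428, 13.306361
3. -56.103306, -178.806222

Point 1:
  Lat: 12 + 27/60 + 26.1/3600 = 12.4572500
  N ⇒ keep positive
  Longitude: 172 + 49/60 + 5.1/3600 = 172.8180833
  hemisphere W, so the sign is −
Point 2:
  Latitude: 3′ + 8.74″ = 3.14567′; 51 + 3.14567/60 = 51.0524278
  S → negative
  λ: 13 + 18/60 + 22.9/3600 = 13.3063611
  E ⇒ keep positive
Point 3:
  Lat: 56° + 6/60 + 11.9/3600 = 56 + 0.100000 + 0.003306 = 56.1033056
  hemisphere S, so the sign is −
  λ: 48′ + 22.4″ = 48.37333′; 178 + 48.37333/60 = 178.8062222
  W → negative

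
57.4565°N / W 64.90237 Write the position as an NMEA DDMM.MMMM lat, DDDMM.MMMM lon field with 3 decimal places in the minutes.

5727.390,N / 06454.142,W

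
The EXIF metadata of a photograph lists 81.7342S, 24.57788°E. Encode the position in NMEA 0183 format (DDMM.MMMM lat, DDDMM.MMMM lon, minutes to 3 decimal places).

8144.052,S / 02434.673,E

Lat: 81° + 0.734200 × 60 = 81° 44.05200′
λ: 24° + 0.577880 × 60 = 24° 34.67280′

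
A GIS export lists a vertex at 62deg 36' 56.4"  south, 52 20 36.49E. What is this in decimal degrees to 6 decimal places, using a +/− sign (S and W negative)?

Latitude: 62 + 36/60 + 56.4/3600 = 62.6156667
hemisphere S, so the sign is −
λ: 52 + 20/60 + 36.49/3600 = 52.3434694
E ⇒ keep positive

-62.615667, 52.343469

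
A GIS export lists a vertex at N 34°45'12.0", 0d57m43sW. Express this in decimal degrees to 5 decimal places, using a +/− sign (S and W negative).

34.75333, -0.96194

φ: 34° + 45/60 + 12/3600 = 34 + 0.750000 + 0.003333 = 34.753333
N → positive
λ: 0° + 57/60 + 43/3600 = 0 + 0.950000 + 0.011944 = 0.961944
hemisphere W, so the sign is −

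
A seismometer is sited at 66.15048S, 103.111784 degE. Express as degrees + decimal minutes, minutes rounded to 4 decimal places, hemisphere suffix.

φ: fractional part 0.150480 → 9.028800 minutes
Lon: fractional part 0.111784 → 6.707040 minutes

66° 9.0288′ S, 103° 6.7070′ E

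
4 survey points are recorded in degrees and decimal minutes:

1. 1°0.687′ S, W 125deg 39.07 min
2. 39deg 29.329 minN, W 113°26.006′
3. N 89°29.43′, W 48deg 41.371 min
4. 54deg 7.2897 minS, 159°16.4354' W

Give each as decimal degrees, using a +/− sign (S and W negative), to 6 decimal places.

1. -1.011450, -125.651167
2. 39.488817, -113.433433
3. 89.490500, -48.689517
4. -54.121495, -159.273923

Point 1:
  Latitude: 1 + 0.687/60 = 1.0114500
  hemisphere S, so the sign is −
  Longitude: 125 + 39.07/60 = 125.6511667
  hemisphere W, so the sign is −
Point 2:
  Lat: 39 + 29.329/60 = 39.4888167
  N ⇒ keep positive
  λ: 26.006′ = 0.433433°; total 113.4334333
  W → negative
Point 3:
  φ: 29.43′ = 0.490500°; total 89.4905000
  N ⇒ keep positive
  Lon: 48 + 41.371/60 = 48.6895167
  W → negative
Point 4:
  Latitude: 7.2897′ = 0.121495°; total 54.1214950
  S → negative
  Longitude: 159 + 16.4354/60 = 159.2739233
  W → negative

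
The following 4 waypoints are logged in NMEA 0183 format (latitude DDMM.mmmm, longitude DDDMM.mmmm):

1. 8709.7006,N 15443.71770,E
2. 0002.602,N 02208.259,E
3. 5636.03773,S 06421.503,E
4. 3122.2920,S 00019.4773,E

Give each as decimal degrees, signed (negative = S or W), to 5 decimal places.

Point 1:
  Latitude: degrees = first 2 digits = 87, minutes = 9.7006; 87 + 9.7006/60 = 87.161677
  N → positive
  Longitude: degrees = first 3 digits = 154, minutes = 43.7177; 154 + 43.7177/60 = 154.728628
  E ⇒ keep positive
Point 2:
  φ: degrees = first 2 digits = 0, minutes = 2.602; 0 + 2.602/60 = 0.043367
  N ⇒ keep positive
  λ: degrees = first 3 digits = 22, minutes = 8.259; 22 + 8.259/60 = 22.137650
  E ⇒ keep positive
Point 3:
  Lat: split at 2 digits → 56° and 36.03773′; 56 + 36.03773/60 = 56.600629
  S → negative
  Longitude: split at 3 digits → 064° and 21.503′; 64 + 21.503/60 = 64.358383
  E ⇒ keep positive
Point 4:
  φ: split at 2 digits → 31° and 22.292′; 31 + 22.292/60 = 31.371533
  hemisphere S, so the sign is −
  Lon: split at 3 digits → 000° and 19.4773′; 0 + 19.4773/60 = 0.324622
  E ⇒ keep positive

1. 87.16168, 154.72863
2. 0.04337, 22.13765
3. -56.60063, 64.35838
4. -31.37153, 0.32462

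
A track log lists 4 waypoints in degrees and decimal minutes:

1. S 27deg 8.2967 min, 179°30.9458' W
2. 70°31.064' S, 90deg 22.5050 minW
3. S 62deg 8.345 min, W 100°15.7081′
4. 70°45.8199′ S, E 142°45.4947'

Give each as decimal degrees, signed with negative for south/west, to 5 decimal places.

Point 1:
  Lat: 27 + 8.2967/60 = 27.138278
  S → negative
  Longitude: 30.9458′ = 0.515763°; total 179.515763
  W → negative
Point 2:
  φ: 31.064′ = 0.517733°; total 70.517733
  S ⇒ negate
  Lon: 22.505′ = 0.375083°; total 90.375083
  hemisphere W, so the sign is −
Point 3:
  Latitude: 8.345′ = 0.139083°; total 62.139083
  S ⇒ negate
  λ: 15.7081′ = 0.261802°; total 100.261802
  W → negative
Point 4:
  Lat: 70 + 45.8199/60 = 70.763665
  hemisphere S, so the sign is −
  Lon: 142 + 45.4947/60 = 142.758245
  E → positive

1. -27.13828, -179.51576
2. -70.51773, -90.37508
3. -62.13908, -100.26180
4. -70.76367, 142.75825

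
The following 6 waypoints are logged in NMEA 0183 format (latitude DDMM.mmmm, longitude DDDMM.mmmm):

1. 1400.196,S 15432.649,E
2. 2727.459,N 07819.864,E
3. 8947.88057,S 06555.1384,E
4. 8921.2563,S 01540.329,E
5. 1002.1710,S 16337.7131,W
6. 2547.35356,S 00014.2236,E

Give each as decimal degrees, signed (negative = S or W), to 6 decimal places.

1. -14.003267, 154.544150
2. 27.457650, 78.331067
3. -89.798010, 65.918973
4. -89.354272, 15.672150
5. -10.036183, -163.628552
6. -25.789226, 0.237060

Point 1:
  Lat: split at 2 digits → 14° and 0.196′; 14 + 0.196/60 = 14.0032667
  S → negative
  Longitude: degrees = first 3 digits = 154, minutes = 32.649; 154 + 32.649/60 = 154.5441500
  E ⇒ keep positive
Point 2:
  Lat: split at 2 digits → 27° and 27.459′; 27 + 27.459/60 = 27.4576500
  N ⇒ keep positive
  Lon: split at 3 digits → 078° and 19.864′; 78 + 19.864/60 = 78.3310667
  E → positive
Point 3:
  Latitude: split at 2 digits → 89° and 47.88057′; 89 + 47.88057/60 = 89.7980095
  hemisphere S, so the sign is −
  Lon: degrees = first 3 digits = 65, minutes = 55.1384; 65 + 55.1384/60 = 65.9189733
  E → positive
Point 4:
  Lat: degrees = first 2 digits = 89, minutes = 21.2563; 89 + 21.2563/60 = 89.3542717
  S ⇒ negate
  Longitude: split at 3 digits → 015° and 40.329′; 15 + 40.329/60 = 15.6721500
  E ⇒ keep positive
Point 5:
  φ: degrees = first 2 digits = 10, minutes = 2.171; 10 + 2.171/60 = 10.0361833
  hemisphere S, so the sign is −
  Longitude: degrees = first 3 digits = 163, minutes = 37.7131; 163 + 37.7131/60 = 163.6285517
  W → negative
Point 6:
  φ: split at 2 digits → 25° and 47.35356′; 25 + 47.35356/60 = 25.7892260
  S → negative
  Lon: split at 3 digits → 000° and 14.2236′; 0 + 14.2236/60 = 0.2370600
  E ⇒ keep positive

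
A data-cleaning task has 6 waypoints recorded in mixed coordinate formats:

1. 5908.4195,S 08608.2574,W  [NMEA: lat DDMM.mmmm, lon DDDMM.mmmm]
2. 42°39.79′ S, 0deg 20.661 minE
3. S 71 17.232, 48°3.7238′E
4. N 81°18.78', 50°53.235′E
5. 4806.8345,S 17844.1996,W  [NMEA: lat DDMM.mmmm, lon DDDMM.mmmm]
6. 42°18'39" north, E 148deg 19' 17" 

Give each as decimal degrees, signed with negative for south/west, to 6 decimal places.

Point 1:
  φ: degrees = first 2 digits = 59, minutes = 8.4195; 59 + 8.4195/60 = 59.1403250
  S ⇒ negate
  Lon: split at 3 digits → 086° and 8.2574′; 86 + 8.2574/60 = 86.1376233
  W ⇒ negate
Point 2:
  Lat: 39.79′ = 0.663167°; total 42.6631667
  hemisphere S, so the sign is −
  Longitude: 0 + 20.661/60 = 0.3443500
  E ⇒ keep positive
Point 3:
  Latitude: 17.232′ = 0.287200°; total 71.2872000
  S ⇒ negate
  Lon: 3.7238′ = 0.062063°; total 48.0620633
  E ⇒ keep positive
Point 4:
  Lat: 18.78′ = 0.313000°; total 81.3130000
  N → positive
  Lon: 50 + 53.235/60 = 50.8872500
  E ⇒ keep positive
Point 5:
  φ: split at 2 digits → 48° and 6.8345′; 48 + 6.8345/60 = 48.1139083
  S → negative
  Lon: split at 3 digits → 178° and 44.1996′; 178 + 44.1996/60 = 178.7366600
  W → negative
Point 6:
  Latitude: 42° + 18/60 + 39/3600 = 42 + 0.300000 + 0.010833 = 42.3108333
  N ⇒ keep positive
  Longitude: 19′ + 17″ = 19.28333′; 148 + 19.28333/60 = 148.3213889
  E → positive

1. -59.140325, -86.137623
2. -42.663167, 0.344350
3. -71.287200, 48.062063
4. 81.313000, 50.887250
5. -48.113908, -178.736660
6. 42.310833, 148.321389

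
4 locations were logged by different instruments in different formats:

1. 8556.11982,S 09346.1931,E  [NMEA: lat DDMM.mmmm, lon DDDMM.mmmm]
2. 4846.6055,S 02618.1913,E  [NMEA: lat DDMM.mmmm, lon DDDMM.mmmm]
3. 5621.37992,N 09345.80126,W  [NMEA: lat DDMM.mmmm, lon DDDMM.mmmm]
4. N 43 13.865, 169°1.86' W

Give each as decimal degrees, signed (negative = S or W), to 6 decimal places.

Point 1:
  φ: degrees = first 2 digits = 85, minutes = 56.11982; 85 + 56.11982/60 = 85.9353303
  S → negative
  λ: split at 3 digits → 093° and 46.1931′; 93 + 46.1931/60 = 93.7698850
  E → positive
Point 2:
  φ: split at 2 digits → 48° and 46.6055′; 48 + 46.6055/60 = 48.7767583
  hemisphere S, so the sign is −
  λ: degrees = first 3 digits = 26, minutes = 18.1913; 26 + 18.1913/60 = 26.3031883
  E → positive
Point 3:
  φ: split at 2 digits → 56° and 21.37992′; 56 + 21.37992/60 = 56.3563320
  N ⇒ keep positive
  Longitude: degrees = first 3 digits = 93, minutes = 45.80126; 93 + 45.80126/60 = 93.7633543
  W → negative
Point 4:
  Latitude: 43 + 13.865/60 = 43.2310833
  N → positive
  Longitude: 169 + 1.86/60 = 169.0310000
  W → negative

1. -85.935330, 93.769885
2. -48.776758, 26.303188
3. 56.356332, -93.763354
4. 43.231083, -169.031000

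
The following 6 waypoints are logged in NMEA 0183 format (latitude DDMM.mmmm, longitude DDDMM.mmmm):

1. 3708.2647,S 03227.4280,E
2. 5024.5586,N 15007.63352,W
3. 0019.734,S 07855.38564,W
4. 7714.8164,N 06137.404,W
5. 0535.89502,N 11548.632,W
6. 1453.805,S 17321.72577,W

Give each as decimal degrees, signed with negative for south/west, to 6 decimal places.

1. -37.137745, 32.457133
2. 50.409310, -150.127225
3. -0.328900, -78.923094
4. 77.246940, -61.623400
5. 5.598250, -115.810533
6. -14.896750, -173.362096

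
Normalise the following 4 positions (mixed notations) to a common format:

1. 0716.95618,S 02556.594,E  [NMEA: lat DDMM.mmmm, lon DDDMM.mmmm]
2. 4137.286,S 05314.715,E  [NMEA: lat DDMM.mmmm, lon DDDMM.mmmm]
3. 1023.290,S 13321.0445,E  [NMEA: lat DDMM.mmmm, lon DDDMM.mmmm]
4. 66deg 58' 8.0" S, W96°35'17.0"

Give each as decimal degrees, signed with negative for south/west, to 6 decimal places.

1. -7.282603, 25.943233
2. -41.621433, 53.245250
3. -10.388167, 133.350742
4. -66.968889, -96.588056

Point 1:
  Lat: split at 2 digits → 07° and 16.95618′; 7 + 16.95618/60 = 7.2826030
  hemisphere S, so the sign is −
  Lon: degrees = first 3 digits = 25, minutes = 56.594; 25 + 56.594/60 = 25.9432333
  E ⇒ keep positive
Point 2:
  Latitude: split at 2 digits → 41° and 37.286′; 41 + 37.286/60 = 41.6214333
  hemisphere S, so the sign is −
  λ: split at 3 digits → 053° and 14.715′; 53 + 14.715/60 = 53.2452500
  E → positive
Point 3:
  φ: degrees = first 2 digits = 10, minutes = 23.29; 10 + 23.29/60 = 10.3881667
  S ⇒ negate
  Longitude: degrees = first 3 digits = 133, minutes = 21.0445; 133 + 21.0445/60 = 133.3507417
  E ⇒ keep positive
Point 4:
  φ: 66 + 58/60 + 8/3600 = 66.9688889
  S → negative
  Longitude: 96 + 35/60 + 17/3600 = 96.5880556
  hemisphere W, so the sign is −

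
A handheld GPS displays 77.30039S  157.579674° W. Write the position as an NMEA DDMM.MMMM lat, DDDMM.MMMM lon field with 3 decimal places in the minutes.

φ: 77° + 0.300390 × 60 = 77° 18.02340′
Lon: 157° + 0.579674 × 60 = 157° 34.78044′

7718.023,S / 15734.780,W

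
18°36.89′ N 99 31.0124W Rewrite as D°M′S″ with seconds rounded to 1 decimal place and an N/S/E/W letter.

φ: fractional minutes 0.89000 × 60 = 53.400″
Lon: 31.01240′ → 31′ and 0.01240 × 60 = 0.744″

18°36′53.4″ N, 99°31′0.7″ W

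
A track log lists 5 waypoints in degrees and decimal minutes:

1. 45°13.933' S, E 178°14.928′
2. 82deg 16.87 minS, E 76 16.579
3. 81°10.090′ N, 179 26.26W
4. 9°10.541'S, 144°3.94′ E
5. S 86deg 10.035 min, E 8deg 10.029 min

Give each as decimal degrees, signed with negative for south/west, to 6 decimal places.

1. -45.232217, 178.248800
2. -82.281167, 76.276317
3. 81.168167, -179.437667
4. -9.175683, 144.065667
5. -86.167250, 8.167150

Point 1:
  Latitude: 13.933′ = 0.232217°; total 45.2322167
  S → negative
  Longitude: 178 + 14.928/60 = 178.2488000
  E ⇒ keep positive
Point 2:
  φ: 82 + 16.87/60 = 82.2811667
  S → negative
  Longitude: 76 + 16.579/60 = 76.2763167
  E → positive
Point 3:
  Latitude: 10.09′ = 0.168167°; total 81.1681667
  N → positive
  λ: 26.26′ = 0.437667°; total 179.4376667
  W → negative
Point 4:
  Latitude: 10.541′ = 0.175683°; total 9.1756833
  hemisphere S, so the sign is −
  Longitude: 144 + 3.94/60 = 144.0656667
  E ⇒ keep positive
Point 5:
  Latitude: 86 + 10.035/60 = 86.1672500
  hemisphere S, so the sign is −
  λ: 8 + 10.029/60 = 8.1671500
  E → positive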